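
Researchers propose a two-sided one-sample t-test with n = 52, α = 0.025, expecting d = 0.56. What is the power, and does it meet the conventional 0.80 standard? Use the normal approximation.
Power ≈ 0.96; the study is adequately powered (power ≥ 0.80)

Power calculation (one-sample t-test, normal approximation):
z_β = d · √n - z_{α/2}
z_β = 0.56 · √52 - 2.241
z_β = 0.56 · 7.211 - 2.241
z_β = 1.797

Power = Φ(z_β) = Φ(1.797) ≈ 0.964

Effect size d = 0.56 is medium by Cohen's convention (0.2/0.5/0.8).

Threshold: power ≥ 0.80 is conventionally adequate.
Power ≈ 0.96 → the study is adequately powered (power ≥ 0.80).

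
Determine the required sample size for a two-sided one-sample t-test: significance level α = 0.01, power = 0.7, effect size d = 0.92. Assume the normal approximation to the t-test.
n = 12

Sample size formula (one-sample t-test, normal approximation):
n = ((z_{α/2} + z_β) / d)²

z_{α/2} = 2.576 (for α = 0.01, two-sided)
z_β = 0.524 (for power = 0.7)
d = 0.92

n = ((2.576 + 0.524) / 0.92)²
n = (3.370)²
n ≈ 11.36
Round up to the next whole number: n = 12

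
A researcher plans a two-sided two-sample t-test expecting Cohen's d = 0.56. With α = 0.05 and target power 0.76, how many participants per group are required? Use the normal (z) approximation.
n = 46 per group

Sample size formula (two-sample t-test, normal approximation):
n = 2 · ((z_{α/2} + z_β) / d)²

z_{α/2} = 1.960 (for α = 0.05, two-sided)
z_β = 0.706 (for power = 0.76)
d = 0.56

n = 2 · ((1.960 + 0.706) / 0.56)²
n = 2 · (4.761)²
n ≈ 45.33
Round up to the next whole number: n = 46 per group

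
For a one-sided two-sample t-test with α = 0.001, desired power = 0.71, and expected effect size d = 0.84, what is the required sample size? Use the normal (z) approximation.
n = 38 per group

Sample size formula (two-sample t-test, normal approximation):
n = 2 · ((z_α + z_β) / d)²

z_α = 3.090 (for α = 0.001, one-sided)
z_β = 0.553 (for power = 0.71)
d = 0.84

n = 2 · ((3.090 + 0.553) / 0.84)²
n = 2 · (4.337)²
n ≈ 37.62
Round up to the next whole number: n = 38 per group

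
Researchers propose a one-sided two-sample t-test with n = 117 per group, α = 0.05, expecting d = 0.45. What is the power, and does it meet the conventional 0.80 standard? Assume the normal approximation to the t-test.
Power ≈ 0.96; the study is adequately powered (power ≥ 0.80)

Power calculation (two-sample t-test, normal approximation):
z_β = d · √(n/2) - z_α
z_β = 0.45 · √(117/2) - 1.645
z_β = 0.45 · 7.649 - 1.645
z_β = 1.797

Power = Φ(z_β) = Φ(1.797) ≈ 0.964

Effect size d = 0.45 is small by Cohen's convention (0.2/0.5/0.8).

Threshold: power ≥ 0.80 is conventionally adequate.
Power ≈ 0.96 → the study is adequately powered (power ≥ 0.80).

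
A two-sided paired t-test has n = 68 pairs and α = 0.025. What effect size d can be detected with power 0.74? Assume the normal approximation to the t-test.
d ≈ 0.35

Minimum detectable effect (paired t-test, normal approximation):
d = (z_{α/2} + z_β) / √n
d = (2.241 + 0.643) / √68
d = 2.885 / 8.246
d ≈ 0.35

By Cohen's convention (0.2 small / 0.5 medium / 0.8 large): small effect.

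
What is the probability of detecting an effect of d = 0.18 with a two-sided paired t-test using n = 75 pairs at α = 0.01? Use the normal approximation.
Power ≈ 0.15

Power calculation (paired t-test, normal approximation):
z_β = d · √n - z_{α/2}
z_β = 0.18 · √75 - 2.576
z_β = 0.18 · 8.660 - 2.576
z_β = -1.017

Power = Φ(z_β) = Φ(-1.017) ≈ 0.155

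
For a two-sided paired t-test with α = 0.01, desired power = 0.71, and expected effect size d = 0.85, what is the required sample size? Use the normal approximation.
n = 14 pairs

Sample size formula (paired t-test, normal approximation):
n = ((z_{α/2} + z_β) / d)²

z_{α/2} = 2.576 (for α = 0.01, two-sided)
z_β = 0.553 (for power = 0.71)
d = 0.85

n = ((2.576 + 0.553) / 0.85)²
n = (3.681)²
n ≈ 13.55
Round up to the next whole number: n = 14 pairs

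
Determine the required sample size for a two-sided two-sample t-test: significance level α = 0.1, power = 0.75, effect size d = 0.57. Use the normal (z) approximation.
n = 34 per group

Sample size formula (two-sample t-test, normal approximation):
n = 2 · ((z_{α/2} + z_β) / d)²

z_{α/2} = 1.645 (for α = 0.1, two-sided)
z_β = 0.674 (for power = 0.75)
d = 0.57

n = 2 · ((1.645 + 0.674) / 0.57)²
n = 2 · (4.068)²
n ≈ 33.10
Round up to the next whole number: n = 34 per group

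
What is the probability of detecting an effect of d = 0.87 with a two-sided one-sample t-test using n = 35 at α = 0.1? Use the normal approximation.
Power ≈ 1.00

Power calculation (one-sample t-test, normal approximation):
z_β = d · √n - z_{α/2}
z_β = 0.87 · √35 - 1.645
z_β = 0.87 · 5.916 - 1.645
z_β = 3.502

Power = Φ(z_β) = Φ(3.502) ≈ 1.000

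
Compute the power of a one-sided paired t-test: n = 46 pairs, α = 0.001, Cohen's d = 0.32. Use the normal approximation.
Power ≈ 0.18

Power calculation (paired t-test, normal approximation):
z_β = d · √n - z_α
z_β = 0.32 · √46 - 3.090
z_β = 0.32 · 6.782 - 3.090
z_β = -0.920

Power = Φ(z_β) = Φ(-0.920) ≈ 0.179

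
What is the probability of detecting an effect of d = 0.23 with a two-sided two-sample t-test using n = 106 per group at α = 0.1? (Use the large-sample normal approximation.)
Power ≈ 0.51

Power calculation (two-sample t-test, normal approximation):
z_β = d · √(n/2) - z_{α/2}
z_β = 0.23 · √(106/2) - 1.645
z_β = 0.23 · 7.280 - 1.645
z_β = 0.030

Power = Φ(z_β) = Φ(0.030) ≈ 0.512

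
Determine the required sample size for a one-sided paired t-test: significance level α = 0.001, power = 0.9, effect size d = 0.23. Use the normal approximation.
n = 362 pairs

Sample size formula (paired t-test, normal approximation):
n = ((z_α + z_β) / d)²

z_α = 3.090 (for α = 0.001, one-sided)
z_β = 1.282 (for power = 0.9)
d = 0.23

n = ((3.090 + 1.282) / 0.23)²
n = (19.009)²
n ≈ 361.34
Round up to the next whole number: n = 362 pairs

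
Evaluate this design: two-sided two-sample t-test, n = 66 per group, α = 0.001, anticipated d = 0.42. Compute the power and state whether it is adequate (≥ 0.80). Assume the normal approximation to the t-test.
Power ≈ 0.19; the study is underpowered (power < 0.80)

Power calculation (two-sample t-test, normal approximation):
z_β = d · √(n/2) - z_{α/2}
z_β = 0.42 · √(66/2) - 3.291
z_β = 0.42 · 5.745 - 3.291
z_β = -0.878

Power = Φ(z_β) = Φ(-0.878) ≈ 0.190

Effect size d = 0.42 is small by Cohen's convention (0.2/0.5/0.8).

Threshold: power ≥ 0.80 is conventionally adequate.
Power ≈ 0.19 → the study is underpowered (power < 0.80).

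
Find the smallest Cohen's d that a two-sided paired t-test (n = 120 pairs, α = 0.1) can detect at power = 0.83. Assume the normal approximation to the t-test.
d ≈ 0.24

Minimum detectable effect (paired t-test, normal approximation):
d = (z_{α/2} + z_β) / √n
d = (1.645 + 0.954) / √120
d = 2.599 / 10.954
d ≈ 0.24

By Cohen's convention (0.2 small / 0.5 medium / 0.8 large): small effect.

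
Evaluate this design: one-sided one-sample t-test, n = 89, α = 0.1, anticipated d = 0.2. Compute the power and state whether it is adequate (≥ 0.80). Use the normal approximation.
Power ≈ 0.73; the study is underpowered (power < 0.80)

Power calculation (one-sample t-test, normal approximation):
z_β = d · √n - z_α
z_β = 0.2 · √89 - 1.282
z_β = 0.2 · 9.434 - 1.282
z_β = 0.605

Power = Φ(z_β) = Φ(0.605) ≈ 0.727

Effect size d = 0.2 is small by Cohen's convention (0.2/0.5/0.8).

Threshold: power ≥ 0.80 is conventionally adequate.
Power ≈ 0.73 → the study is underpowered (power < 0.80).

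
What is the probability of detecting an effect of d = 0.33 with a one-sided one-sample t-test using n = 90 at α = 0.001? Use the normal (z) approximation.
Power ≈ 0.52

Power calculation (one-sample t-test, normal approximation):
z_β = d · √n - z_α
z_β = 0.33 · √90 - 3.090
z_β = 0.33 · 9.487 - 3.090
z_β = 0.040

Power = Φ(z_β) = Φ(0.040) ≈ 0.516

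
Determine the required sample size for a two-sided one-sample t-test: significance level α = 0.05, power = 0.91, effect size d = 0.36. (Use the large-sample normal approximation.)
n = 85

Sample size formula (one-sample t-test, normal approximation):
n = ((z_{α/2} + z_β) / d)²

z_{α/2} = 1.960 (for α = 0.05, two-sided)
z_β = 1.341 (for power = 0.91)
d = 0.36

n = ((1.960 + 1.341) / 0.36)²
n = (9.169)²
n ≈ 84.07
Round up to the next whole number: n = 85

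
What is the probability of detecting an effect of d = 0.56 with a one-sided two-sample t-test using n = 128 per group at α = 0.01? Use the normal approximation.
Power ≈ 0.98

Power calculation (two-sample t-test, normal approximation):
z_β = d · √(n/2) - z_α
z_β = 0.56 · √(128/2) - 2.326
z_β = 0.56 · 8.000 - 2.326
z_β = 2.154

Power = Φ(z_β) = Φ(2.154) ≈ 0.984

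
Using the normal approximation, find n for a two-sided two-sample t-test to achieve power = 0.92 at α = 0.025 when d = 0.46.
n = 126 per group

Sample size formula (two-sample t-test, normal approximation):
n = 2 · ((z_{α/2} + z_β) / d)²

z_{α/2} = 2.241 (for α = 0.025, two-sided)
z_β = 1.405 (for power = 0.92)
d = 0.46

n = 2 · ((2.241 + 1.405) / 0.46)²
n = 2 · (7.926)²
n ≈ 125.64
Round up to the next whole number: n = 126 per group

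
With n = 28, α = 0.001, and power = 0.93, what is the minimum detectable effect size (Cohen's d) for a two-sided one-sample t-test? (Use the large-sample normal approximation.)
d ≈ 0.90

Minimum detectable effect (one-sample t-test, normal approximation):
d = (z_{α/2} + z_β) / √n
d = (3.291 + 1.476) / √28
d = 4.766 / 5.292
d ≈ 0.90

By Cohen's convention (0.2 small / 0.5 medium / 0.8 large): large effect.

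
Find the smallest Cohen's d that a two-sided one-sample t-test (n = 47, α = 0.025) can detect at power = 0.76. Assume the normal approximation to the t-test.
d ≈ 0.43

Minimum detectable effect (one-sample t-test, normal approximation):
d = (z_{α/2} + z_β) / √n
d = (2.241 + 0.706) / √47
d = 2.948 / 6.856
d ≈ 0.43

By Cohen's convention (0.2 small / 0.5 medium / 0.8 large): small effect.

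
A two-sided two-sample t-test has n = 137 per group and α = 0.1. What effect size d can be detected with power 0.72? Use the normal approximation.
d ≈ 0.27

Minimum detectable effect (two-sample t-test, normal approximation):
d = (z_{α/2} + z_β) / √(n/2)
d = (1.645 + 0.583) / √(137/2)
d = 2.228 / 8.276
d ≈ 0.27

By Cohen's convention (0.2 small / 0.5 medium / 0.8 large): small effect.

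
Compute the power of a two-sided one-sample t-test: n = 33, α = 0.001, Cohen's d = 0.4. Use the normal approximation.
Power ≈ 0.16

Power calculation (one-sample t-test, normal approximation):
z_β = d · √n - z_{α/2}
z_β = 0.4 · √33 - 3.291
z_β = 0.4 · 5.745 - 3.291
z_β = -0.993

Power = Φ(z_β) = Φ(-0.993) ≈ 0.160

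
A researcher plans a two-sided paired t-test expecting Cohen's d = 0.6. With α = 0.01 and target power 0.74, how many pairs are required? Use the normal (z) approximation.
n = 29 pairs

Sample size formula (paired t-test, normal approximation):
n = ((z_{α/2} + z_β) / d)²

z_{α/2} = 2.576 (for α = 0.01, two-sided)
z_β = 0.643 (for power = 0.74)
d = 0.6

n = ((2.576 + 0.643) / 0.6)²
n = (5.365)²
n ≈ 28.78
Round up to the next whole number: n = 29 pairs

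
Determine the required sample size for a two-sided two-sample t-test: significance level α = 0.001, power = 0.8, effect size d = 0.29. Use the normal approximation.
n = 407 per group

Sample size formula (two-sample t-test, normal approximation):
n = 2 · ((z_{α/2} + z_β) / d)²

z_{α/2} = 3.291 (for α = 0.001, two-sided)
z_β = 0.842 (for power = 0.8)
d = 0.29

n = 2 · ((3.291 + 0.842) / 0.29)²
n = 2 · (14.252)²
n ≈ 406.24
Round up to the next whole number: n = 407 per group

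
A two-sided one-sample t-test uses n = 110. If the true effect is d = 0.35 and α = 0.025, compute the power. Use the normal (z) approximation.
Power ≈ 0.92

Power calculation (one-sample t-test, normal approximation):
z_β = d · √n - z_{α/2}
z_β = 0.35 · √110 - 2.241
z_β = 0.35 · 10.488 - 2.241
z_β = 1.429

Power = Φ(z_β) = Φ(1.429) ≈ 0.924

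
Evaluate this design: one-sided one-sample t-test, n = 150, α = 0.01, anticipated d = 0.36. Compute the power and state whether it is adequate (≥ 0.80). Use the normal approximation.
Power ≈ 0.98; the study is adequately powered (power ≥ 0.80)

Power calculation (one-sample t-test, normal approximation):
z_β = d · √n - z_α
z_β = 0.36 · √150 - 2.326
z_β = 0.36 · 12.247 - 2.326
z_β = 2.083

Power = Φ(z_β) = Φ(2.083) ≈ 0.981

Effect size d = 0.36 is small by Cohen's convention (0.2/0.5/0.8).

Threshold: power ≥ 0.80 is conventionally adequate.
Power ≈ 0.98 → the study is adequately powered (power ≥ 0.80).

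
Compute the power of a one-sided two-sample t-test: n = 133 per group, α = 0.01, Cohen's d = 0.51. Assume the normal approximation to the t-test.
Power ≈ 0.97

Power calculation (two-sample t-test, normal approximation):
z_β = d · √(n/2) - z_α
z_β = 0.51 · √(133/2) - 2.326
z_β = 0.51 · 8.155 - 2.326
z_β = 1.833

Power = Φ(z_β) = Φ(1.833) ≈ 0.967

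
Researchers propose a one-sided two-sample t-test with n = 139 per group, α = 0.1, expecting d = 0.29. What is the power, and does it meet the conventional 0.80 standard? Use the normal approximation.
Power ≈ 0.87; the study is adequately powered (power ≥ 0.80)

Power calculation (two-sample t-test, normal approximation):
z_β = d · √(n/2) - z_α
z_β = 0.29 · √(139/2) - 1.282
z_β = 0.29 · 8.337 - 1.282
z_β = 1.136

Power = Φ(z_β) = Φ(1.136) ≈ 0.872

Effect size d = 0.29 is small by Cohen's convention (0.2/0.5/0.8).

Threshold: power ≥ 0.80 is conventionally adequate.
Power ≈ 0.87 → the study is adequately powered (power ≥ 0.80).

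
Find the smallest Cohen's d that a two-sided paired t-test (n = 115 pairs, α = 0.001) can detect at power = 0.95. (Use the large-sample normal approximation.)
d ≈ 0.46

Minimum detectable effect (paired t-test, normal approximation):
d = (z_{α/2} + z_β) / √n
d = (3.291 + 1.645) / √115
d = 4.935 / 10.724
d ≈ 0.46

By Cohen's convention (0.2 small / 0.5 medium / 0.8 large): small effect.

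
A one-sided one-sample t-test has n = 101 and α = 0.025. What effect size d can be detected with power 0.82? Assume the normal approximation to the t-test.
d ≈ 0.29

Minimum detectable effect (one-sample t-test, normal approximation):
d = (z_α + z_β) / √n
d = (1.960 + 0.915) / √101
d = 2.875 / 10.050
d ≈ 0.29

By Cohen's convention (0.2 small / 0.5 medium / 0.8 large): small effect.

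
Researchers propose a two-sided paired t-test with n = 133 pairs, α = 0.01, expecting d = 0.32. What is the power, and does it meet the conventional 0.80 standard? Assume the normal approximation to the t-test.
Power ≈ 0.87; the study is adequately powered (power ≥ 0.80)

Power calculation (paired t-test, normal approximation):
z_β = d · √n - z_{α/2}
z_β = 0.32 · √133 - 2.576
z_β = 0.32 · 11.533 - 2.576
z_β = 1.115

Power = Φ(z_β) = Φ(1.115) ≈ 0.867

Effect size d = 0.32 is small by Cohen's convention (0.2/0.5/0.8).

Threshold: power ≥ 0.80 is conventionally adequate.
Power ≈ 0.87 → the study is adequately powered (power ≥ 0.80).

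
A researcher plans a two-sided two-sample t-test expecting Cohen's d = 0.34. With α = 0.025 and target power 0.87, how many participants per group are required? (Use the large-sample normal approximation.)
n = 197 per group

Sample size formula (two-sample t-test, normal approximation):
n = 2 · ((z_{α/2} + z_β) / d)²

z_{α/2} = 2.241 (for α = 0.025, two-sided)
z_β = 1.126 (for power = 0.87)
d = 0.34

n = 2 · ((2.241 + 1.126) / 0.34)²
n = 2 · (9.903)²
n ≈ 196.14
Round up to the next whole number: n = 197 per group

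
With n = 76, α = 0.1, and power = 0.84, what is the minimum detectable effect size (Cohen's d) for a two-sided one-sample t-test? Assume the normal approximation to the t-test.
d ≈ 0.30

Minimum detectable effect (one-sample t-test, normal approximation):
d = (z_{α/2} + z_β) / √n
d = (1.645 + 0.994) / √76
d = 2.639 / 8.718
d ≈ 0.30

By Cohen's convention (0.2 small / 0.5 medium / 0.8 large): small effect.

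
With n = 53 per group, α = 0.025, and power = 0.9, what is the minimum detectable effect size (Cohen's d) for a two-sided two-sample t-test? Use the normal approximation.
d ≈ 0.68

Minimum detectable effect (two-sample t-test, normal approximation):
d = (z_{α/2} + z_β) / √(n/2)
d = (2.241 + 1.282) / √(53/2)
d = 3.523 / 5.148
d ≈ 0.68

By Cohen's convention (0.2 small / 0.5 medium / 0.8 large): medium effect.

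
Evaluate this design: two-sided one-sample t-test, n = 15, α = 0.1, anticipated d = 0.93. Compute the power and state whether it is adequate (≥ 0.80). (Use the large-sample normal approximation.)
Power ≈ 0.97; the study is adequately powered (power ≥ 0.80)

Power calculation (one-sample t-test, normal approximation):
z_β = d · √n - z_{α/2}
z_β = 0.93 · √15 - 1.645
z_β = 0.93 · 3.873 - 1.645
z_β = 1.957

Power = Φ(z_β) = Φ(1.957) ≈ 0.975

Effect size d = 0.93 is large by Cohen's convention (0.2/0.5/0.8).

Threshold: power ≥ 0.80 is conventionally adequate.
Power ≈ 0.97 → the study is adequately powered (power ≥ 0.80).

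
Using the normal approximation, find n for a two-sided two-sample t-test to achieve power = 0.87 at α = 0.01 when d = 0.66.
n = 63 per group

Sample size formula (two-sample t-test, normal approximation):
n = 2 · ((z_{α/2} + z_β) / d)²

z_{α/2} = 2.576 (for α = 0.01, two-sided)
z_β = 1.126 (for power = 0.87)
d = 0.66

n = 2 · ((2.576 + 1.126) / 0.66)²
n = 2 · (5.609)²
n ≈ 62.92
Round up to the next whole number: n = 63 per group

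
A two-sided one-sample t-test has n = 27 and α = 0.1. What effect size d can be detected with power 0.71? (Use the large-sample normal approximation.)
d ≈ 0.42

Minimum detectable effect (one-sample t-test, normal approximation):
d = (z_{α/2} + z_β) / √n
d = (1.645 + 0.553) / √27
d = 2.198 / 5.196
d ≈ 0.42

By Cohen's convention (0.2 small / 0.5 medium / 0.8 large): small effect.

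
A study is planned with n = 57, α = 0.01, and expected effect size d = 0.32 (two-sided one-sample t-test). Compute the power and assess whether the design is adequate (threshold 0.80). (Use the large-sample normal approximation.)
Power ≈ 0.44; the study is underpowered (power < 0.80)

Power calculation (one-sample t-test, normal approximation):
z_β = d · √n - z_{α/2}
z_β = 0.32 · √57 - 2.576
z_β = 0.32 · 7.550 - 2.576
z_β = -0.160

Power = Φ(z_β) = Φ(-0.160) ≈ 0.436

Effect size d = 0.32 is small by Cohen's convention (0.2/0.5/0.8).

Threshold: power ≥ 0.80 is conventionally adequate.
Power ≈ 0.44 → the study is underpowered (power < 0.80).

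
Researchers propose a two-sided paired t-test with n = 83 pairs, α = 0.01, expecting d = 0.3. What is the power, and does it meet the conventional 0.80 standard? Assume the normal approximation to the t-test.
Power ≈ 0.56; the study is underpowered (power < 0.80)

Power calculation (paired t-test, normal approximation):
z_β = d · √n - z_{α/2}
z_β = 0.3 · √83 - 2.576
z_β = 0.3 · 9.110 - 2.576
z_β = 0.157

Power = Φ(z_β) = Φ(0.157) ≈ 0.562

Effect size d = 0.3 is small by Cohen's convention (0.2/0.5/0.8).

Threshold: power ≥ 0.80 is conventionally adequate.
Power ≈ 0.56 → the study is underpowered (power < 0.80).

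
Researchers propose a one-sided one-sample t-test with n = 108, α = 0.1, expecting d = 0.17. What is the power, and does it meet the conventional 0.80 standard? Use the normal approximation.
Power ≈ 0.69; the study is underpowered (power < 0.80)

Power calculation (one-sample t-test, normal approximation):
z_β = d · √n - z_α
z_β = 0.17 · √108 - 1.282
z_β = 0.17 · 10.392 - 1.282
z_β = 0.485

Power = Φ(z_β) = Φ(0.485) ≈ 0.686

Effect size d = 0.17 is very small by Cohen's convention (0.2/0.5/0.8).

Threshold: power ≥ 0.80 is conventionally adequate.
Power ≈ 0.69 → the study is underpowered (power < 0.80).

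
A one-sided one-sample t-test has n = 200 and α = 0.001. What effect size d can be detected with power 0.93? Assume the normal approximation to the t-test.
d ≈ 0.32

Minimum detectable effect (one-sample t-test, normal approximation):
d = (z_α + z_β) / √n
d = (3.090 + 1.476) / √200
d = 4.566 / 14.142
d ≈ 0.32

By Cohen's convention (0.2 small / 0.5 medium / 0.8 large): small effect.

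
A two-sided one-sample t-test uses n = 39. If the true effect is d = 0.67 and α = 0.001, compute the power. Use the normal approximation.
Power ≈ 0.81

Power calculation (one-sample t-test, normal approximation):
z_β = d · √n - z_{α/2}
z_β = 0.67 · √39 - 3.291
z_β = 0.67 · 6.245 - 3.291
z_β = 0.894

Power = Φ(z_β) = Φ(0.894) ≈ 0.814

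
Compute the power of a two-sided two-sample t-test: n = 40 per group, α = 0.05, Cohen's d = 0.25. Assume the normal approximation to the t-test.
Power ≈ 0.20

Power calculation (two-sample t-test, normal approximation):
z_β = d · √(n/2) - z_{α/2}
z_β = 0.25 · √(40/2) - 1.960
z_β = 0.25 · 4.472 - 1.960
z_β = -0.842

Power = Φ(z_β) = Φ(-0.842) ≈ 0.200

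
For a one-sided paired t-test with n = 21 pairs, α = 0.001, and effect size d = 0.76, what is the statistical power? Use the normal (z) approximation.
Power ≈ 0.65

Power calculation (paired t-test, normal approximation):
z_β = d · √n - z_α
z_β = 0.76 · √21 - 3.090
z_β = 0.76 · 4.583 - 3.090
z_β = 0.393

Power = Φ(z_β) = Φ(0.393) ≈ 0.653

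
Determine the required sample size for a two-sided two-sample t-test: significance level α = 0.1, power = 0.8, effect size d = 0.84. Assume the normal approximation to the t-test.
n = 18 per group

Sample size formula (two-sample t-test, normal approximation):
n = 2 · ((z_{α/2} + z_β) / d)²

z_{α/2} = 1.645 (for α = 0.1, two-sided)
z_β = 0.842 (for power = 0.8)
d = 0.84

n = 2 · ((1.645 + 0.842) / 0.84)²
n = 2 · (2.961)²
n ≈ 17.54
Round up to the next whole number: n = 18 per group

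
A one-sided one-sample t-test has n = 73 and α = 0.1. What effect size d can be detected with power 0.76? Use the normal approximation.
d ≈ 0.23

Minimum detectable effect (one-sample t-test, normal approximation):
d = (z_α + z_β) / √n
d = (1.282 + 0.706) / √73
d = 1.988 / 8.544
d ≈ 0.23

By Cohen's convention (0.2 small / 0.5 medium / 0.8 large): small effect.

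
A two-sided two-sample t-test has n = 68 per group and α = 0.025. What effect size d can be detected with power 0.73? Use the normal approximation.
d ≈ 0.49

Minimum detectable effect (two-sample t-test, normal approximation):
d = (z_{α/2} + z_β) / √(n/2)
d = (2.241 + 0.613) / √(68/2)
d = 2.854 / 5.831
d ≈ 0.49

By Cohen's convention (0.2 small / 0.5 medium / 0.8 large): small effect.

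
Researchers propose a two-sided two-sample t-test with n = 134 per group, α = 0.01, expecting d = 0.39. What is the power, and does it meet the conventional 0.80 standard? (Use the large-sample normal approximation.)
Power ≈ 0.73; the study is underpowered (power < 0.80)

Power calculation (two-sample t-test, normal approximation):
z_β = d · √(n/2) - z_{α/2}
z_β = 0.39 · √(134/2) - 2.576
z_β = 0.39 · 8.185 - 2.576
z_β = 0.616

Power = Φ(z_β) = Φ(0.616) ≈ 0.731

Effect size d = 0.39 is small by Cohen's convention (0.2/0.5/0.8).

Threshold: power ≥ 0.80 is conventionally adequate.
Power ≈ 0.73 → the study is underpowered (power < 0.80).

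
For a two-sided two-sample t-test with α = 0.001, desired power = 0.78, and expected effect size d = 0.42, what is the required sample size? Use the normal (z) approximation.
n = 188 per group

Sample size formula (two-sample t-test, normal approximation):
n = 2 · ((z_{α/2} + z_β) / d)²

z_{α/2} = 3.291 (for α = 0.001, two-sided)
z_β = 0.772 (for power = 0.78)
d = 0.42

n = 2 · ((3.291 + 0.772) / 0.42)²
n = 2 · (9.674)²
n ≈ 187.17
Round up to the next whole number: n = 188 per group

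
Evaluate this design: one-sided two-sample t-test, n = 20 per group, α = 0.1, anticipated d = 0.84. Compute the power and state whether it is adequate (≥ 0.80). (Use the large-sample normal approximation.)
Power ≈ 0.92; the study is adequately powered (power ≥ 0.80)

Power calculation (two-sample t-test, normal approximation):
z_β = d · √(n/2) - z_α
z_β = 0.84 · √(20/2) - 1.282
z_β = 0.84 · 3.162 - 1.282
z_β = 1.375

Power = Φ(z_β) = Φ(1.375) ≈ 0.915

Effect size d = 0.84 is large by Cohen's convention (0.2/0.5/0.8).

Threshold: power ≥ 0.80 is conventionally adequate.
Power ≈ 0.92 → the study is adequately powered (power ≥ 0.80).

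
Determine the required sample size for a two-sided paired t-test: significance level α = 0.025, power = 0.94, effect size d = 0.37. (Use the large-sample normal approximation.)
n = 106 pairs

Sample size formula (paired t-test, normal approximation):
n = ((z_{α/2} + z_β) / d)²

z_{α/2} = 2.241 (for α = 0.025, two-sided)
z_β = 1.555 (for power = 0.94)
d = 0.37

n = ((2.241 + 1.555) / 0.37)²
n = (10.259)²
n ≈ 105.25
Round up to the next whole number: n = 106 pairs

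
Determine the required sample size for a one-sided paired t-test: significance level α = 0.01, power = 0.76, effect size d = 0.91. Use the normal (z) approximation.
n = 12 pairs

Sample size formula (paired t-test, normal approximation):
n = ((z_α + z_β) / d)²

z_α = 2.326 (for α = 0.01, one-sided)
z_β = 0.706 (for power = 0.76)
d = 0.91

n = ((2.326 + 0.706) / 0.91)²
n = (3.332)²
n ≈ 11.10
Round up to the next whole number: n = 12 pairs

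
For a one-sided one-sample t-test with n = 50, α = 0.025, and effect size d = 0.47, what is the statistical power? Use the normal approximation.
Power ≈ 0.91

Power calculation (one-sample t-test, normal approximation):
z_β = d · √n - z_α
z_β = 0.47 · √50 - 1.960
z_β = 0.47 · 7.071 - 1.960
z_β = 1.363

Power = Φ(z_β) = Φ(1.363) ≈ 0.914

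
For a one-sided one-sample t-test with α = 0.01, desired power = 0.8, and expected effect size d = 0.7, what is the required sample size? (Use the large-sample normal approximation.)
n = 21

Sample size formula (one-sample t-test, normal approximation):
n = ((z_α + z_β) / d)²

z_α = 2.326 (for α = 0.01, one-sided)
z_β = 0.842 (for power = 0.8)
d = 0.7

n = ((2.326 + 0.842) / 0.7)²
n = (4.526)²
n ≈ 20.48
Round up to the next whole number: n = 21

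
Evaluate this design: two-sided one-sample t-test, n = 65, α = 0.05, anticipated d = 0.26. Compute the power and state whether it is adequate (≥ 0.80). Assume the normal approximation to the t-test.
Power ≈ 0.55; the study is underpowered (power < 0.80)

Power calculation (one-sample t-test, normal approximation):
z_β = d · √n - z_{α/2}
z_β = 0.26 · √65 - 1.960
z_β = 0.26 · 8.062 - 1.960
z_β = 0.136

Power = Φ(z_β) = Φ(0.136) ≈ 0.554

Effect size d = 0.26 is small by Cohen's convention (0.2/0.5/0.8).

Threshold: power ≥ 0.80 is conventionally adequate.
Power ≈ 0.55 → the study is underpowered (power < 0.80).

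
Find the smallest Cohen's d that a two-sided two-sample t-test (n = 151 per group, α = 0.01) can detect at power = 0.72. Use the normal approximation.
d ≈ 0.36

Minimum detectable effect (two-sample t-test, normal approximation):
d = (z_{α/2} + z_β) / √(n/2)
d = (2.576 + 0.583) / √(151/2)
d = 3.159 / 8.689
d ≈ 0.36

By Cohen's convention (0.2 small / 0.5 medium / 0.8 large): small effect.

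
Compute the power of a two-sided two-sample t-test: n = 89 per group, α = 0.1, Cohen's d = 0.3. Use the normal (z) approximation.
Power ≈ 0.64

Power calculation (two-sample t-test, normal approximation):
z_β = d · √(n/2) - z_{α/2}
z_β = 0.3 · √(89/2) - 1.645
z_β = 0.3 · 6.671 - 1.645
z_β = 0.356

Power = Φ(z_β) = Φ(0.356) ≈ 0.639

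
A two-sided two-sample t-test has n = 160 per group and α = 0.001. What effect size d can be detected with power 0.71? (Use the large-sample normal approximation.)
d ≈ 0.43

Minimum detectable effect (two-sample t-test, normal approximation):
d = (z_{α/2} + z_β) / √(n/2)
d = (3.291 + 0.553) / √(160/2)
d = 3.844 / 8.944
d ≈ 0.43

By Cohen's convention (0.2 small / 0.5 medium / 0.8 large): small effect.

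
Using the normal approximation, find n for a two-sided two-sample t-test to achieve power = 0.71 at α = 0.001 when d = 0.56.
n = 95 per group

Sample size formula (two-sample t-test, normal approximation):
n = 2 · ((z_{α/2} + z_β) / d)²

z_{α/2} = 3.291 (for α = 0.001, two-sided)
z_β = 0.553 (for power = 0.71)
d = 0.56

n = 2 · ((3.291 + 0.553) / 0.56)²
n = 2 · (6.864)²
n ≈ 94.23
Round up to the next whole number: n = 95 per group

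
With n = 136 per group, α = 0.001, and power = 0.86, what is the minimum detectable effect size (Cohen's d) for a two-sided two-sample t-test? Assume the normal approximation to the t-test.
d ≈ 0.53

Minimum detectable effect (two-sample t-test, normal approximation):
d = (z_{α/2} + z_β) / √(n/2)
d = (3.291 + 1.080) / √(136/2)
d = 4.371 / 8.246
d ≈ 0.53

By Cohen's convention (0.2 small / 0.5 medium / 0.8 large): medium effect.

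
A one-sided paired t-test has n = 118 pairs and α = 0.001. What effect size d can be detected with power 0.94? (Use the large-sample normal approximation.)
d ≈ 0.43

Minimum detectable effect (paired t-test, normal approximation):
d = (z_α + z_β) / √n
d = (3.090 + 1.555) / √118
d = 4.645 / 10.863
d ≈ 0.43

By Cohen's convention (0.2 small / 0.5 medium / 0.8 large): small effect.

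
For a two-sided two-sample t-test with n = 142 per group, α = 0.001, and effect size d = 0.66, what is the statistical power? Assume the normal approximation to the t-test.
Power ≈ 0.99

Power calculation (two-sample t-test, normal approximation):
z_β = d · √(n/2) - z_{α/2}
z_β = 0.66 · √(142/2) - 3.291
z_β = 0.66 · 8.426 - 3.291
z_β = 2.271

Power = Φ(z_β) = Φ(2.271) ≈ 0.988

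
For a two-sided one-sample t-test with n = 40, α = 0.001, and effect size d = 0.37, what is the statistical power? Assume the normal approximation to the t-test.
Power ≈ 0.17

Power calculation (one-sample t-test, normal approximation):
z_β = d · √n - z_{α/2}
z_β = 0.37 · √40 - 3.291
z_β = 0.37 · 6.325 - 3.291
z_β = -0.950

Power = Φ(z_β) = Φ(-0.950) ≈ 0.171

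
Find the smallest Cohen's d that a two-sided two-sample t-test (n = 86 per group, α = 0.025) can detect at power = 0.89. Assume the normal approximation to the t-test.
d ≈ 0.53

Minimum detectable effect (two-sample t-test, normal approximation):
d = (z_{α/2} + z_β) / √(n/2)
d = (2.241 + 1.227) / √(86/2)
d = 3.468 / 6.557
d ≈ 0.53

By Cohen's convention (0.2 small / 0.5 medium / 0.8 large): medium effect.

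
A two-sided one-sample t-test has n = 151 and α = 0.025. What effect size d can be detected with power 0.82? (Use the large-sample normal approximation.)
d ≈ 0.26

Minimum detectable effect (one-sample t-test, normal approximation):
d = (z_{α/2} + z_β) / √n
d = (2.241 + 0.915) / √151
d = 3.157 / 12.288
d ≈ 0.26

By Cohen's convention (0.2 small / 0.5 medium / 0.8 large): small effect.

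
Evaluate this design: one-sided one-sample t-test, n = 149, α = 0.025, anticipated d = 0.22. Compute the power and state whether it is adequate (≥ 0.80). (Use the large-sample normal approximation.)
Power ≈ 0.77; the study is underpowered (power < 0.80)

Power calculation (one-sample t-test, normal approximation):
z_β = d · √n - z_α
z_β = 0.22 · √149 - 1.960
z_β = 0.22 · 12.207 - 1.960
z_β = 0.725

Power = Φ(z_β) = Φ(0.725) ≈ 0.766

Effect size d = 0.22 is small by Cohen's convention (0.2/0.5/0.8).

Threshold: power ≥ 0.80 is conventionally adequate.
Power ≈ 0.77 → the study is underpowered (power < 0.80).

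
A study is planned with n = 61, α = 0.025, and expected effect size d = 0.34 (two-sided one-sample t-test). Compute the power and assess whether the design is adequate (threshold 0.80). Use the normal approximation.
Power ≈ 0.66; the study is underpowered (power < 0.80)

Power calculation (one-sample t-test, normal approximation):
z_β = d · √n - z_{α/2}
z_β = 0.34 · √61 - 2.241
z_β = 0.34 · 7.810 - 2.241
z_β = 0.414

Power = Φ(z_β) = Φ(0.414) ≈ 0.661

Effect size d = 0.34 is small by Cohen's convention (0.2/0.5/0.8).

Threshold: power ≥ 0.80 is conventionally adequate.
Power ≈ 0.66 → the study is underpowered (power < 0.80).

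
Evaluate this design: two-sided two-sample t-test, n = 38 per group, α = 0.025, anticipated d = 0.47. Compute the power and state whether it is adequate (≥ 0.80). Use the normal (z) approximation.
Power ≈ 0.42; the study is underpowered (power < 0.80)

Power calculation (two-sample t-test, normal approximation):
z_β = d · √(n/2) - z_{α/2}
z_β = 0.47 · √(38/2) - 2.241
z_β = 0.47 · 4.359 - 2.241
z_β = -0.193

Power = Φ(z_β) = Φ(-0.193) ≈ 0.424

Effect size d = 0.47 is small by Cohen's convention (0.2/0.5/0.8).

Threshold: power ≥ 0.80 is conventionally adequate.
Power ≈ 0.42 → the study is underpowered (power < 0.80).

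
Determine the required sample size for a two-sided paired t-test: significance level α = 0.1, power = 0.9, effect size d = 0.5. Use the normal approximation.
n = 35 pairs

Sample size formula (paired t-test, normal approximation):
n = ((z_{α/2} + z_β) / d)²

z_{α/2} = 1.645 (for α = 0.1, two-sided)
z_β = 1.282 (for power = 0.9)
d = 0.5

n = ((1.645 + 1.282) / 0.5)²
n = (5.854)²
n ≈ 34.27
Round up to the next whole number: n = 35 pairs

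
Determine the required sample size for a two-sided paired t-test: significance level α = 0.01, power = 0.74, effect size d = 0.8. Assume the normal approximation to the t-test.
n = 17 pairs

Sample size formula (paired t-test, normal approximation):
n = ((z_{α/2} + z_β) / d)²

z_{α/2} = 2.576 (for α = 0.01, two-sided)
z_β = 0.643 (for power = 0.74)
d = 0.8

n = ((2.576 + 0.643) / 0.8)²
n = (4.024)²
n ≈ 16.19
Round up to the next whole number: n = 17 pairs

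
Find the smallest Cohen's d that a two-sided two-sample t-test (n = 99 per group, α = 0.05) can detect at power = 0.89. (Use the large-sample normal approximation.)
d ≈ 0.45

Minimum detectable effect (two-sample t-test, normal approximation):
d = (z_{α/2} + z_β) / √(n/2)
d = (1.960 + 1.227) / √(99/2)
d = 3.186 / 7.036
d ≈ 0.45

By Cohen's convention (0.2 small / 0.5 medium / 0.8 large): small effect.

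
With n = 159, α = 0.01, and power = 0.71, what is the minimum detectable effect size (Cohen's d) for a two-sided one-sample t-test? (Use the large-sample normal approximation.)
d ≈ 0.25

Minimum detectable effect (one-sample t-test, normal approximation):
d = (z_{α/2} + z_β) / √n
d = (2.576 + 0.553) / √159
d = 3.129 / 12.610
d ≈ 0.25

By Cohen's convention (0.2 small / 0.5 medium / 0.8 large): small effect.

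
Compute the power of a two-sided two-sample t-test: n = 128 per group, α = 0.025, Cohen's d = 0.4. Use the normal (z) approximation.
Power ≈ 0.83

Power calculation (two-sample t-test, normal approximation):
z_β = d · √(n/2) - z_{α/2}
z_β = 0.4 · √(128/2) - 2.241
z_β = 0.4 · 8.000 - 2.241
z_β = 0.959

Power = Φ(z_β) = Φ(0.959) ≈ 0.831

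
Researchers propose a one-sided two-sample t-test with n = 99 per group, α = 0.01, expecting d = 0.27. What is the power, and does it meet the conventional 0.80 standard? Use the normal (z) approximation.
Power ≈ 0.33; the study is underpowered (power < 0.80)

Power calculation (two-sample t-test, normal approximation):
z_β = d · √(n/2) - z_α
z_β = 0.27 · √(99/2) - 2.326
z_β = 0.27 · 7.036 - 2.326
z_β = -0.427

Power = Φ(z_β) = Φ(-0.427) ≈ 0.335

Effect size d = 0.27 is small by Cohen's convention (0.2/0.5/0.8).

Threshold: power ≥ 0.80 is conventionally adequate.
Power ≈ 0.33 → the study is underpowered (power < 0.80).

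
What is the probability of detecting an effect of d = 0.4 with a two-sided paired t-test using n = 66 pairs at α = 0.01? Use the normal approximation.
Power ≈ 0.75

Power calculation (paired t-test, normal approximation):
z_β = d · √n - z_{α/2}
z_β = 0.4 · √66 - 2.576
z_β = 0.4 · 8.124 - 2.576
z_β = 0.674

Power = Φ(z_β) = Φ(0.674) ≈ 0.750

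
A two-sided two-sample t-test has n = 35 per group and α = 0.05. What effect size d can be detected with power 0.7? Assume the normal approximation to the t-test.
d ≈ 0.59

Minimum detectable effect (two-sample t-test, normal approximation):
d = (z_{α/2} + z_β) / √(n/2)
d = (1.960 + 0.524) / √(35/2)
d = 2.484 / 4.183
d ≈ 0.59

By Cohen's convention (0.2 small / 0.5 medium / 0.8 large): medium effect.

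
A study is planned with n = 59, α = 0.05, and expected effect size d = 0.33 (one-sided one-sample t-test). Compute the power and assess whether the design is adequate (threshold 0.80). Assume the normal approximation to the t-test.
Power ≈ 0.81; the study is adequately powered (power ≥ 0.80)

Power calculation (one-sample t-test, normal approximation):
z_β = d · √n - z_α
z_β = 0.33 · √59 - 1.645
z_β = 0.33 · 7.681 - 1.645
z_β = 0.890

Power = Φ(z_β) = Φ(0.890) ≈ 0.813

Effect size d = 0.33 is small by Cohen's convention (0.2/0.5/0.8).

Threshold: power ≥ 0.80 is conventionally adequate.
Power ≈ 0.81 → the study is adequately powered (power ≥ 0.80).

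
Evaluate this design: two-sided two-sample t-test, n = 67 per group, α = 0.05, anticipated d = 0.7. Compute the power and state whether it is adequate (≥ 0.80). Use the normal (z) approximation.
Power ≈ 0.98; the study is adequately powered (power ≥ 0.80)

Power calculation (two-sample t-test, normal approximation):
z_β = d · √(n/2) - z_{α/2}
z_β = 0.7 · √(67/2) - 1.960
z_β = 0.7 · 5.788 - 1.960
z_β = 2.092

Power = Φ(z_β) = Φ(2.092) ≈ 0.982

Effect size d = 0.7 is medium by Cohen's convention (0.2/0.5/0.8).

Threshold: power ≥ 0.80 is conventionally adequate.
Power ≈ 0.98 → the study is adequately powered (power ≥ 0.80).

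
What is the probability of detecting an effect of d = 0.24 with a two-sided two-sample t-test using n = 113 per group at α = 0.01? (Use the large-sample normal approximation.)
Power ≈ 0.22

Power calculation (two-sample t-test, normal approximation):
z_β = d · √(n/2) - z_{α/2}
z_β = 0.24 · √(113/2) - 2.576
z_β = 0.24 · 7.517 - 2.576
z_β = -0.772

Power = Φ(z_β) = Φ(-0.772) ≈ 0.220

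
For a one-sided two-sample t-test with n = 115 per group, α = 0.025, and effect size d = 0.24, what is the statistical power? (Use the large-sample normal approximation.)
Power ≈ 0.44

Power calculation (two-sample t-test, normal approximation):
z_β = d · √(n/2) - z_α
z_β = 0.24 · √(115/2) - 1.960
z_β = 0.24 · 7.583 - 1.960
z_β = -0.140

Power = Φ(z_β) = Φ(-0.140) ≈ 0.444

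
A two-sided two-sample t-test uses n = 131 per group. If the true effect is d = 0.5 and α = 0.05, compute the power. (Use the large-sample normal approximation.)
Power ≈ 0.98

Power calculation (two-sample t-test, normal approximation):
z_β = d · √(n/2) - z_{α/2}
z_β = 0.5 · √(131/2) - 1.960
z_β = 0.5 · 8.093 - 1.960
z_β = 2.087

Power = Φ(z_β) = Φ(2.087) ≈ 0.982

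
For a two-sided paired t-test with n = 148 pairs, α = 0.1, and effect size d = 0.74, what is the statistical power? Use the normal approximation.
Power ≈ 1.00

Power calculation (paired t-test, normal approximation):
z_β = d · √n - z_{α/2}
z_β = 0.74 · √148 - 1.645
z_β = 0.74 · 12.166 - 1.645
z_β = 7.358

Power = Φ(z_β) = Φ(7.358) ≈ 1.000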